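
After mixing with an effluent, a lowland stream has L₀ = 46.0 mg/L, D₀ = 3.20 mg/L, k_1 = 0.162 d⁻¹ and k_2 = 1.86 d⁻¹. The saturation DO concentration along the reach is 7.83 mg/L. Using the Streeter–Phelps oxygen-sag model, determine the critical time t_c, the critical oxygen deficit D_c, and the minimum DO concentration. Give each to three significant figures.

With k_2/k_1 = 11.48 and 1 − D₀(k_2−k_1)/(k_1 L₀) = 0.2709,
t_c = ln(11.48 × 0.2709) / (1.86 − 0.162) = ln(3.110) / 1.698 = 1.135/1.698 = 0.6682 d.
L(t_c) = L₀ e^(−k_1 t_c) = 46.0 × 0.8974 = 41.28 mg/L, and at the critical point k_2 D_c = k_1 L, so D_c = (0.162/1.86) × 41.28 = 3.595 mg/L.
Minimum DO = C_s − D_c = 7.83 − 3.595 = 4.235 mg/L.

t_c ≈ 0.668 d; D_c ≈ 3.60 mg/L; min DO ≈ 4.23 mg/L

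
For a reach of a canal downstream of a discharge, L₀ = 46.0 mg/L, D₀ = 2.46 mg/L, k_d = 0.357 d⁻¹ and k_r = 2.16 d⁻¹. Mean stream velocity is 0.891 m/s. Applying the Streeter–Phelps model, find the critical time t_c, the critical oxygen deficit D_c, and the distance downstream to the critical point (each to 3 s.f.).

t_c ≈ 0.824 d; D_c ≈ 5.67 mg/L; x_c ≈ 63.4 km

At the critical point dD/dt = 0, so k_d L₀ e^(−k_d t) = k_r D. Substituting D(t) from the Streeter–Phelps equation and solving for t gives
t_c = ln[(k_r/k_d)(1 − D₀(k_r−k_d)/(k_d L₀))] / (k_r−k_d).
Here k_r−k_d = 1.803 d⁻¹ and 1 − D₀(k_r−k_d)/(k_d L₀) = 1 − 2.46×1.803/(0.357×46.0) = 0.7299, so
t_c = ln(6.050 × 0.7299) / 1.803 = 1.485 / 1.803 = 0.8238 d.
D_c = (k_d/k_r) L₀ e^(−k_d t_c) = (0.357/2.16) × 46.0 × e^(−0.357×0.8238) = 0.1653 × 46.0 × 0.7452 = 5.666 mg/L.
x_c = v t_c = 0.891 m/s × 0.8238 d × 86400 s/d = 63420 m ≈ 63.4 km.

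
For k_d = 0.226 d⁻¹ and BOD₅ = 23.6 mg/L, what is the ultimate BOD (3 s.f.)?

BOD₅ = L₀(1 − e^(−5k_d)) ⇒ L₀ = BOD₅ / (1 − e^(−5×0.226))
= 23.6 / (1 − 0.3230) = 23.6 / 0.6770 = 34.86 mg/L.

L₀ ≈ 34.9 mg/L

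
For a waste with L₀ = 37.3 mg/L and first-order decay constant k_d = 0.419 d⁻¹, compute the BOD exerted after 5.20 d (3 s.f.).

y ≈ 33.1 mg/L

y_t = L₀(1 − e^(−k_d t)) = 37.3 × (1 − e^(−0.419×5.20))
= 37.3 × (1 − 0.1132) = 37.3 × 0.8868 = 33.08 mg/L.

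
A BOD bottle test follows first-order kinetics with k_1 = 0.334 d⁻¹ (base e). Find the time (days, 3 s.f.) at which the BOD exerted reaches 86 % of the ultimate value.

y/L₀ = 1 − e^(−k_1 t) = 0.86 ⇒ e^(−k_1 t) = 0.140
t = −ln(0.140) / 0.334 = 1.966 / 0.334 = 5.887 d.

t ≈ 5.89 d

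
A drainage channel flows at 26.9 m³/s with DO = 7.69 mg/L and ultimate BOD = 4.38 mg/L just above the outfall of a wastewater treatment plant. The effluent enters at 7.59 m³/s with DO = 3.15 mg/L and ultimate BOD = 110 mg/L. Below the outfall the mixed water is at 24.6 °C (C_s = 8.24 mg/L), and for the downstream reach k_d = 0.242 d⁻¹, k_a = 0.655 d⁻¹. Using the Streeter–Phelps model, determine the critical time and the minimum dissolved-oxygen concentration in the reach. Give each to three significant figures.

Mixed DO = (26.9×7.69 + 7.59×3.15)/(26.9+7.59) = 230.8/34.49 = 6.691 mg/L.
Mixed L₀ = (26.9×4.38 + 7.59×110)/(34.49) = 952.7/34.49 = 27.62 mg/L.
Initial deficit D₀ = C_s − DO₀ = 8.24 − 6.691 = 1.549 mg/L.
t_c = (1/0.4130) ln[(0.655/0.242)(1 − 1.549×0.4130/(0.242×27.62))] = 2.421 × ln(2.448) = 2.167 d.
D_c = (0.242/0.655) × 27.62 × e^(−0.242×2.167) = 0.3695 × 27.62 × 0.5919 = 6.040 mg/L.
Minimum DO = 8.24 − 6.040 = 2.200 mg/L.

t_c ≈ 2.17 d; minimum DO ≈ 2.20 mg/L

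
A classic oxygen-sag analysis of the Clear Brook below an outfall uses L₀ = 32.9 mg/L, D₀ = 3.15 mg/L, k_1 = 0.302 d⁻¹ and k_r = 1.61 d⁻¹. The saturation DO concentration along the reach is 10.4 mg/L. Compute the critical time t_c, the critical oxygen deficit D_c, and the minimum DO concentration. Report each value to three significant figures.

t_c ≈ 0.870 d; D_c ≈ 4.75 mg/L; min DO ≈ 5.65 mg/L

At the critical point dD/dt = 0, so k_1 L₀ e^(−k_1 t) = k_r D. Substituting D(t) from the Streeter–Phelps equation and solving for t gives
t_c = ln[(k_r/k_1)(1 − D₀(k_r−k_1)/(k_1 L₀))] / (k_r−k_1).
Here k_r−k_1 = 1.308 d⁻¹ and 1 − D₀(k_r−k_1)/(k_1 L₀) = 1 − 3.15×1.308/(0.302×32.9) = 0.5853, so
t_c = ln(5.331 × 0.5853) / 1.308 = 1.138 / 1.308 = 0.8700 d.
L(t_c) = L₀ e^(−k_1 t_c) = 32.9 × 0.7689 = 25.30 mg/L, and at the critical point k_r D_c = k_1 L, so D_c = (0.302/1.61) × 25.30 = 4.745 mg/L.
Minimum DO = C_s − D_c = 10.4 − 4.745 = 5.655 mg/L.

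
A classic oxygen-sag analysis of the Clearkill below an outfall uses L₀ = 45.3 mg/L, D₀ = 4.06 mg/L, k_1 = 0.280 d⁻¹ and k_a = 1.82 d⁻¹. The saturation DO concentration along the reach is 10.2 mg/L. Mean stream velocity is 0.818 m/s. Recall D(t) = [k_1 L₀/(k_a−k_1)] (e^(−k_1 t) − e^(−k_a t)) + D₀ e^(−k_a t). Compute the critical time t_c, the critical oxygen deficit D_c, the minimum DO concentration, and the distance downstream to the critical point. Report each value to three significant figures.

t_c ≈ 0.774 d; D_c ≈ 5.61 mg/L; min DO ≈ 4.59 mg/L; x_c ≈ 54.7 km

At the critical point dD/dt = 0, so k_1 L₀ e^(−k_1 t) = k_a D. Substituting D(t) from the Streeter–Phelps equation and solving for t gives
t_c = ln[(k_a/k_1)(1 − D₀(k_a−k_1)/(k_1 L₀))] / (k_a−k_1).
Here k_a−k_1 = 1.540 d⁻¹ and 1 − D₀(k_a−k_1)/(k_1 L₀) = 1 − 4.06×1.540/(0.280×45.3) = 0.5071, so
t_c = ln(6.500 × 0.5071) / 1.540 = 1.193 / 1.540 = 0.7745 d.
D_c = (k_1/k_a) L₀ e^(−k_1 t_c) = (0.280/1.82) × 45.3 × e^(−0.280×0.7745) = 0.1538 × 45.3 × 0.8050 = 5.611 mg/L.
Minimum DO = C_s − D_c = 10.2 − 5.611 = 4.589 mg/L.
x_c = v t_c = 0.818 m/s × 0.7745 d × 86400 s/d = 54740 m ≈ 54.7 km.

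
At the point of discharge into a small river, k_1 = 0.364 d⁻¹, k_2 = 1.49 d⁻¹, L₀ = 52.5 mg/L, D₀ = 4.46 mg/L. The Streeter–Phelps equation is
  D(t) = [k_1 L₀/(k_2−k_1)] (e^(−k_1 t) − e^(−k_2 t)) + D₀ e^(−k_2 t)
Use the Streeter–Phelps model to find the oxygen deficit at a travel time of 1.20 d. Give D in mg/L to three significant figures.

D ≈ 8.87 mg/L

k_1 L₀/(k_2−k_1) = 0.364×52.5/(1.49−0.364) = 19.11/1.126 = 16.97 mg/L.
e^(−k_1 t) = e^(−0.364×1.200) = 0.6461; e^(−k_2 t) = e^(−1.49×1.200) = 0.1673.
D = 16.97 × (0.6461 − 0.1673) + 4.46 × 0.1673 = 8.126 + 0.7461 = 8.872 mg/L.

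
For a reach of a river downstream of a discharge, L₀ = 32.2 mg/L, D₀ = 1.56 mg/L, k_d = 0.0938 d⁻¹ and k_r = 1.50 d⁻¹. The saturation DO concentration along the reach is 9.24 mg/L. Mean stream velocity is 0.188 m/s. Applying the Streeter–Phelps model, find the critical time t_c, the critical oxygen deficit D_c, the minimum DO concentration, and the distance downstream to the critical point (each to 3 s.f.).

At the critical point dD/dt = 0, so k_d L₀ e^(−k_d t) = k_r D. Substituting D(t) from the Streeter–Phelps equation and solving for t gives
t_c = ln[(k_r/k_d)(1 − D₀(k_r−k_d)/(k_d L₀))] / (k_r−k_d).
Here k_r−k_d = 1.406 d⁻¹ and 1 − D₀(k_r−k_d)/(k_d L₀) = 1 − 1.56×1.406/(0.0938×32.2) = 0.2737, so
t_c = ln(15.99 × 0.2737) / 1.406 = 1.476 / 1.406 = 1.050 d.
D_c = (k_d/k_r) L₀ e^(−k_d t_c) = (0.0938/1.50) × 32.2 × e^(−0.0938×1.050) = 0.06253 × 32.2 × 0.9062 = 1.825 mg/L.
Minimum DO = C_s − D_c = 9.24 − 1.825 = 7.415 mg/L.
x_c = v t_c = 0.188 m/s × 1.050 d × 86400 s/d = 17050 m ≈ 17.1 km.

t_c ≈ 1.05 d; D_c ≈ 1.82 mg/L; min DO ≈ 7.42 mg/L; x_c ≈ 17.1 km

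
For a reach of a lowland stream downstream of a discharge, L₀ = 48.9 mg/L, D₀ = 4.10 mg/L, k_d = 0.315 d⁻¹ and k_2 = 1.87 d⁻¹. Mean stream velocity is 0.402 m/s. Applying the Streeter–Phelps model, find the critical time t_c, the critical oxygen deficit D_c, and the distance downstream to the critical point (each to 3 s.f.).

At the critical point dD/dt = 0, so k_d L₀ e^(−k_d t) = k_2 D. Substituting D(t) from the Streeter–Phelps equation and solving for t gives
t_c = ln[(k_2/k_d)(1 − D₀(k_2−k_d)/(k_d L₀))] / (k_2−k_d).
Here k_2−k_d = 1.555 d⁻¹ and 1 − D₀(k_2−k_d)/(k_d L₀) = 1 − 4.10×1.555/(0.315×48.9) = 0.5861, so
t_c = ln(5.937 × 0.5861) / 1.555 = 1.247 / 1.555 = 0.8018 d.
L(t_c) = L₀ e^(−k_d t_c) = 48.9 × 0.7768 = 37.99 mg/L, and at the critical point k_2 D_c = k_d L, so D_c = (0.315/1.87) × 37.99 = 6.399 mg/L.
x_c = v t_c = 0.402 m/s × 0.8018 d × 86400 s/d = 27850 m ≈ 27.9 km.

t_c ≈ 0.802 d; D_c ≈ 6.40 mg/L; x_c ≈ 27.9 km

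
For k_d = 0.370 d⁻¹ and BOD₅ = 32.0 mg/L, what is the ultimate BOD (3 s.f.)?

L₀ ≈ 38.0 mg/L

BOD₅ = L₀(1 − e^(−5k_d)) ⇒ L₀ = BOD₅ / (1 − e^(−5×0.370))
= 32.0 / (1 − 0.1572) = 32.0 / 0.8428 = 37.97 mg/L.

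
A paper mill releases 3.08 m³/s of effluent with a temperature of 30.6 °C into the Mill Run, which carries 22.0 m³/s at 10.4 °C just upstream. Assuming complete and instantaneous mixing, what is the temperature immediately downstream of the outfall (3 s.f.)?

Flow-weighted mixing: C = (Q_r C_r + Q_w C_w)/(Q_r + Q_w)
= (22.0×10.4 + 3.08×30.6)/(22.0 + 3.08) = 323.0/25.08 = 12.88 °C.

12.9 °C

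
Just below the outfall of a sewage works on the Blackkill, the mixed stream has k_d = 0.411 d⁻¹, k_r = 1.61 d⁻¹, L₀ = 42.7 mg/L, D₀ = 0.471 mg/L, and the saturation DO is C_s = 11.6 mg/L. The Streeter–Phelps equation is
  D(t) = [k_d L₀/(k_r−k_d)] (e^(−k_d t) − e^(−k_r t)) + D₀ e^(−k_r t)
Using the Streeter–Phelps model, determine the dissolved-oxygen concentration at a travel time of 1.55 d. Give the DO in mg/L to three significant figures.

k_d L₀/(k_r−k_d) = 0.411×42.7/(1.61−0.411) = 17.55/1.199 = 14.64 mg/L.
e^(−k_d t) = e^(−0.411×1.550) = 0.5289; e^(−k_r t) = e^(−1.61×1.550) = 0.08246.
D = 14.64 × (0.5289 − 0.08246) + 0.471 × 0.08246 = 6.534 + 0.03884 = 6.573 mg/L.
DO = C_s − D = 11.6 − 6.573 = 5.027 mg/L.

DO ≈ 5.03 mg/L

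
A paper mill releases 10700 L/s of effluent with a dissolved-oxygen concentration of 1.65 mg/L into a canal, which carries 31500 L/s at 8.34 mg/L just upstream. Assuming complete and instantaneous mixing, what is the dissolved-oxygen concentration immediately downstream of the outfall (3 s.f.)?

6.64 mg/L

Flow-weighted mixing: C = (Q_r C_r + Q_w C_w)/(Q_r + Q_w)
= (31500×8.34 + 10700×1.65)/(31500 + 10700) = 280400/42200 = 6.644 mg/L.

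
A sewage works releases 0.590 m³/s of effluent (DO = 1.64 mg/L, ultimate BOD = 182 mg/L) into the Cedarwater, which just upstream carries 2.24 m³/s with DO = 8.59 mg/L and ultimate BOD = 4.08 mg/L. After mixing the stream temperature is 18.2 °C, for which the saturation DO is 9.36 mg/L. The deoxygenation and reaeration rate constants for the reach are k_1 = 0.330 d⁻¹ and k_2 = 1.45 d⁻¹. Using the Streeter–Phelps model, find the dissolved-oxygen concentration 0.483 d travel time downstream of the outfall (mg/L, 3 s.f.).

Mixed DO = (2.24×8.59 + 0.590×1.64)/(2.24+0.590) = 20.21/2.830 = 7.141 mg/L.
Mixed L₀ = (2.24×4.08 + 0.590×182)/(2.830) = 116.5/2.830 = 41.17 mg/L.
Initial deficit D₀ = C_s − DO₀ = 9.36 − 7.141 = 2.219 mg/L.
D(0.483) = [0.330×41.17/(1.45−0.330)](e^(−0.330×0.483) − e^(−1.45×0.483)) + 2.219 e^(−1.45×0.483)
= 12.13 × (0.8527 − 0.4964) + 2.219 × 0.4964 = 5.423 mg/L.
DO = 9.36 − 5.423 = 3.937 mg/L.

DO ≈ 3.94 mg/L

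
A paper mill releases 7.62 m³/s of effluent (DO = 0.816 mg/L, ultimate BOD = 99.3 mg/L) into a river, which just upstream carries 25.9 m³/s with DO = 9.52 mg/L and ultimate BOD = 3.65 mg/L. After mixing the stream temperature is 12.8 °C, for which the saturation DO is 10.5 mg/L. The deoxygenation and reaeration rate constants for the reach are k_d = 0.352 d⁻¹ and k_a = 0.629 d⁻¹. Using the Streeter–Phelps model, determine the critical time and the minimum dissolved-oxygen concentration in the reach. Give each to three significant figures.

Mixed DO = (25.9×9.52 + 7.62×0.816)/(25.9+7.62) = 252.8/33.52 = 7.541 mg/L.
Mixed L₀ = (25.9×3.65 + 7.62×99.3)/(33.52) = 851.2/33.52 = 25.39 mg/L.
Initial deficit D₀ = C_s − DO₀ = 10.5 − 7.541 = 2.959 mg/L.
t_c = (1/0.2770) ln[(0.629/0.352)(1 − 2.959×0.2770/(0.352×25.39))] = 3.610 × ln(1.623) = 1.749 d.
D_c = (0.352/0.629) × 25.39 × e^(−0.352×1.749) = 0.5596 × 25.39 × 0.5404 = 7.679 mg/L.
Minimum DO = 10.5 − 7.679 = 2.821 mg/L.

t_c ≈ 1.75 d; minimum DO ≈ 2.82 mg/L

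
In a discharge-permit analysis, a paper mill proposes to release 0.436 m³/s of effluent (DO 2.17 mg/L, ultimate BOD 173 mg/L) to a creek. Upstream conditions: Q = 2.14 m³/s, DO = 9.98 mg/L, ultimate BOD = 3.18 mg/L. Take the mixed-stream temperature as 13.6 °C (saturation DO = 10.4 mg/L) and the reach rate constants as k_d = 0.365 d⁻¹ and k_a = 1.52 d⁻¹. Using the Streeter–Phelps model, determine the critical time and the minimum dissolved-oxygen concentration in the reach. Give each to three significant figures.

t_c ≈ 1.07 d; minimum DO ≈ 5.21 mg/L

Mixed DO = (2.14×9.98 + 0.436×2.17)/(2.14+0.436) = 22.30/2.576 = 8.658 mg/L.
Mixed L₀ = (2.14×3.18 + 0.436×173)/(2.576) = 82.23/2.576 = 31.92 mg/L.
Initial deficit D₀ = C_s − DO₀ = 10.4 − 8.658 = 1.742 mg/L.
t_c = (1/1.155) ln[(1.52/0.365)(1 − 1.742×1.155/(0.365×31.92))] = 0.8658 × ln(3.445) = 1.071 d.
D_c = (0.365/1.52) × 31.92 × e^(−0.365×1.071) = 0.2401 × 31.92 × 0.6764 = 5.185 mg/L.
Minimum DO = 10.4 − 5.185 = 5.215 mg/L.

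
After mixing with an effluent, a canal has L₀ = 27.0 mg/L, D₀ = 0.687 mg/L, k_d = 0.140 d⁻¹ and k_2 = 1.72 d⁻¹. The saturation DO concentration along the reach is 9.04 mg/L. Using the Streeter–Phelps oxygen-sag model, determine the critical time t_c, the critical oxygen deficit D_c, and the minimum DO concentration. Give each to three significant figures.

t_c ≈ 1.37 d; D_c ≈ 1.81 mg/L; min DO ≈ 7.23 mg/L

t_c = [1/(k_2−k_d)] ln[(k_2/k_d)(1 − D₀(k_2−k_d)/(k_d L₀))]
= [1/(1.72−0.140)] ln[(1.72/0.140)(1 − 0.687×1.580/(0.140×27.0))]
= (1/1.580) ln[12.29 × 0.7128] = 0.6329 × ln(8.758) = 0.6329 × 2.170 = 1.373 d.
L(t_c) = L₀ e^(−k_d t_c) = 27.0 × 0.8251 = 22.28 mg/L, and at the critical point k_2 D_c = k_d L, so D_c = (0.140/1.72) × 22.28 = 1.813 mg/L.
Minimum DO = C_s − D_c = 9.04 − 1.813 = 7.227 mg/L.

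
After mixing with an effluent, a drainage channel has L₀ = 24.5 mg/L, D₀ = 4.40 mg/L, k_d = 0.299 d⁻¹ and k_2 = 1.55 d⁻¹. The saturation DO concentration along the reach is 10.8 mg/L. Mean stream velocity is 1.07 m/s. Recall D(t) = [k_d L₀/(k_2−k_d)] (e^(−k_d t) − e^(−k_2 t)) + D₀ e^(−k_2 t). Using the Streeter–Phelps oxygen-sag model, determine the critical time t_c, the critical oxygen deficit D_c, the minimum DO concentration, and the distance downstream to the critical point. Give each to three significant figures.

At the critical point dD/dt = 0, so k_d L₀ e^(−k_d t) = k_2 D. Substituting D(t) from the Streeter–Phelps equation and solving for t gives
t_c = ln[(k_2/k_d)(1 − D₀(k_2−k_d)/(k_d L₀))] / (k_2−k_d).
Here k_2−k_d = 1.251 d⁻¹ and 1 − D₀(k_2−k_d)/(k_d L₀) = 1 − 4.40×1.251/(0.299×24.5) = 0.2486, so
t_c = ln(5.184 × 0.2486) / 1.251 = 0.2536 / 1.251 = 0.2028 d.
L(t_c) = L₀ e^(−k_d t_c) = 24.5 × 0.9412 = 23.06 mg/L, and at the critical point k_2 D_c = k_d L, so D_c = (0.299/1.55) × 23.06 = 4.448 mg/L.
Minimum DO = C_s − D_c = 10.8 − 4.448 = 6.352 mg/L.
x_c = v t_c = 1.07 m/s × 0.2028 d × 86400 s/d = 18740 m ≈ 18.7 km.

t_c ≈ 0.203 d; D_c ≈ 4.45 mg/L; min DO ≈ 6.35 mg/L; x_c ≈ 18.7 km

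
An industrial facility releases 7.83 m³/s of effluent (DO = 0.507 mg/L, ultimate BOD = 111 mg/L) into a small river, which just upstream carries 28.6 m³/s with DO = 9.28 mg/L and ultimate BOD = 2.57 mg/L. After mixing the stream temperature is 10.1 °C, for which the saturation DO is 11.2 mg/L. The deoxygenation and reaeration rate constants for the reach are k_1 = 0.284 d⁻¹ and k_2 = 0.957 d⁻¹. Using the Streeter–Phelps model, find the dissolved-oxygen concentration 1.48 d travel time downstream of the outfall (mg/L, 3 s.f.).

DO ≈ 5.75 mg/L

Mixed DO = (28.6×9.28 + 7.83×0.507)/(28.6+7.83) = 269.4/36.43 = 7.394 mg/L.
Mixed L₀ = (28.6×2.57 + 7.83×111)/(36.43) = 942.6/36.43 = 25.88 mg/L.
Initial deficit D₀ = C_s − DO₀ = 11.2 − 7.394 = 3.806 mg/L.
D(1.48) = [0.284×25.88/(0.957−0.284)](e^(−0.284×1.48) − e^(−0.957×1.48)) + 3.806 e^(−0.957×1.48)
= 10.92 × (0.6568 − 0.2426) + 3.806 × 0.2426 = 5.446 mg/L.
DO = 11.2 − 5.446 = 5.754 mg/L.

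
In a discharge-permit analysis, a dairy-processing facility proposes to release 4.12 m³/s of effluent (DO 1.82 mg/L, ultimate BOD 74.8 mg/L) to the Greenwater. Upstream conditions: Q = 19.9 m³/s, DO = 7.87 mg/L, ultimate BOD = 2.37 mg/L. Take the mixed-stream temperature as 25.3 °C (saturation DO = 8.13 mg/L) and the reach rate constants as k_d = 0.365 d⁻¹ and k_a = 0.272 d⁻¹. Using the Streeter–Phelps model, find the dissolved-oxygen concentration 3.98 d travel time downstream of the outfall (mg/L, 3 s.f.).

DO ≈ 1.61 mg/L

Mixed DO = (19.9×7.87 + 4.12×1.82)/(19.9+4.12) = 164.1/24.02 = 6.832 mg/L.
Mixed L₀ = (19.9×2.37 + 4.12×74.8)/(24.02) = 355.3/24.02 = 14.79 mg/L.
Initial deficit D₀ = C_s − DO₀ = 8.13 − 6.832 = 1.298 mg/L.
D(3.98) = [0.365×14.79/(0.272−0.365)](e^(−0.365×3.98) − e^(−0.272×3.98)) + 1.298 e^(−0.272×3.98)
= -58.06 × (0.2339 − 0.3387) + 1.298 × 0.3387 = 6.524 mg/L.
DO = 8.13 − 6.524 = 1.606 mg/L.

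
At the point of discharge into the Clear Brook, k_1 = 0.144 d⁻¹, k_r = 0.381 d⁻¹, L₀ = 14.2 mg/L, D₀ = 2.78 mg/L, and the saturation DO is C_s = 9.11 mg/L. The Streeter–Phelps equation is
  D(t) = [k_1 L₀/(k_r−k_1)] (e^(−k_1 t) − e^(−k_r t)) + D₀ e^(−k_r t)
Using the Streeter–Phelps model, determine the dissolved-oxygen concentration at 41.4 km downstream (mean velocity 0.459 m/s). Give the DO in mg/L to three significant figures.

Travel time t = x/v = 41.4 km / (0.459 m/s) = 41400 m / 0.459 m/s = 90200 s = 1.044 d.
k_1 L₀/(k_r−k_1) = 0.144×14.2/(0.381−0.144) = 2.045/0.2370 = 8.628 mg/L.
e^(−k_1 t) = e^(−0.144×1.044) = 0.8604; e^(−k_r t) = e^(−0.381×1.044) = 0.6718.
D = 8.628 × (0.8604 − 0.6718) + 2.78 × 0.6718 = 1.627 + 1.868 = 3.495 mg/L.
DO = C_s − D = 9.11 − 3.495 = 5.615 mg/L.

DO ≈ 5.62 mg/L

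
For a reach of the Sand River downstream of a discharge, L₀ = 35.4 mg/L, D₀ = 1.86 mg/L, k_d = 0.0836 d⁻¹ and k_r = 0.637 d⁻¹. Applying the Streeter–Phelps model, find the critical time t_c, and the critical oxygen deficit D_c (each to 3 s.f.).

t_c ≈ 2.90 d; D_c ≈ 3.65 mg/L

t_c = [1/(k_r−k_d)] ln[(k_r/k_d)(1 − D₀(k_r−k_d)/(k_d L₀))]
= [1/(0.637−0.0836)] ln[(0.637/0.0836)(1 − 1.86×0.5534/(0.0836×35.4))]
= (1/0.5534) ln[7.620 × 0.6522] = 1.807 × ln(4.969) = 1.807 × 1.603 = 2.897 d.
D_c = (k_d/k_r) L₀ e^(−k_d t_c) = (0.0836/0.637) × 35.4 × e^(−0.0836×2.897) = 0.1312 × 35.4 × 0.7849 = 3.647 mg/L.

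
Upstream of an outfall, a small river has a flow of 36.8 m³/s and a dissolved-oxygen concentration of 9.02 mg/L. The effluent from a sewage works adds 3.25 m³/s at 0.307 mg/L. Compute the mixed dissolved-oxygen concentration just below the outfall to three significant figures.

8.31 mg/L

Flow-weighted mixing: C = (Q_r C_r + Q_w C_w)/(Q_r + Q_w)
= (36.8×9.02 + 3.25×0.307)/(36.8 + 3.25) = 332.9/40.05 = 8.313 mg/L.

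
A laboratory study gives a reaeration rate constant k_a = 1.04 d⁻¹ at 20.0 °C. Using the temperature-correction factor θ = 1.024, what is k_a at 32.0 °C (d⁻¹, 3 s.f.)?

k_a ≈ 1.38 d⁻¹

k_a(T₂) = k_a(T₁) · θ^(T₂−T₁) = 1.04 × 1.024^(32.0−20.0)
= 1.04 × 1.024^12.0 = 1.04 × 1.329 = 1.382 d⁻¹.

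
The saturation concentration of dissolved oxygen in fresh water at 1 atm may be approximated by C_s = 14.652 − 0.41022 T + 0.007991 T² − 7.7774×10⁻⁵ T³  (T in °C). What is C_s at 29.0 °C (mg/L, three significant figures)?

C_s ≈ 7.58 mg/L

C_s = 14.652 − 0.41022×29.0 + 0.007991×29.0² − 7.7774×10⁻⁵×29.0³ = 7.579 mg/L.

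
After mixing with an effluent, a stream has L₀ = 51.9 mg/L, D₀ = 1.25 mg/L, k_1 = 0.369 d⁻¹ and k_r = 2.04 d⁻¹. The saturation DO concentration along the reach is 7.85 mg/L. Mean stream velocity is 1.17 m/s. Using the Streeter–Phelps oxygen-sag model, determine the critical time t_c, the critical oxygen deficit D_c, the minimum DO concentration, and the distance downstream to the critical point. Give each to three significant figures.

t_c ≈ 0.954 d; D_c ≈ 6.60 mg/L; min DO ≈ 1.25 mg/L; x_c ≈ 96.5 km

t_c = [1/(k_r−k_1)] ln[(k_r/k_1)(1 − D₀(k_r−k_1)/(k_1 L₀))]
= [1/(2.04−0.369)] ln[(2.04/0.369)(1 − 1.25×1.671/(0.369×51.9))]
= (1/1.671) ln[5.528 × 0.8909] = 0.5984 × ln(4.925) = 0.5984 × 1.594 = 0.9542 d.
L(t_c) = L₀ e^(−k_1 t_c) = 51.9 × 0.7032 = 36.50 mg/L, and at the critical point k_r D_c = k_1 L, so D_c = (0.369/2.04) × 36.50 = 6.602 mg/L.
Minimum DO = C_s − D_c = 7.85 − 6.602 = 1.248 mg/L.
x_c = v t_c = 1.17 m/s × 0.9542 d × 86400 s/d = 96460 m ≈ 96.5 km.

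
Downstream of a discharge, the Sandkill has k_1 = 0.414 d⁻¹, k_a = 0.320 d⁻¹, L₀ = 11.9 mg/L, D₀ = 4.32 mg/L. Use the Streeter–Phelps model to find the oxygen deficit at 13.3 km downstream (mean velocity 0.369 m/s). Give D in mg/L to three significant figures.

D ≈ 5.54 mg/L

Travel time t = x/v = 13.3 km / (0.369 m/s) = 13300 m / 0.369 m/s = 36040 s = 0.4172 d.
k_1 L₀/(k_a−k_1) = 0.414×11.9/(0.320−0.414) = 4.927/-0.09400 = -52.41 mg/L.
e^(−k_1 t) = e^(−0.414×0.4172) = 0.8414; e^(−k_a t) = e^(−0.320×0.4172) = 0.8750.
D = -52.41 × (0.8414 − 0.8750) + 4.32 × 0.8750 = 1.764 + 3.780 = 5.544 mg/L.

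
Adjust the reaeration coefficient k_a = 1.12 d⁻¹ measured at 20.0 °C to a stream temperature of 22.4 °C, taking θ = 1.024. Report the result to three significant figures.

k_a ≈ 1.19 d⁻¹

k_a(T₂) = k_a(T₁) · θ^(T₂−T₁) = 1.12 × 1.024^(22.4−20.0)
= 1.12 × 1.024^2.40 = 1.12 × 1.059 = 1.186 d⁻¹.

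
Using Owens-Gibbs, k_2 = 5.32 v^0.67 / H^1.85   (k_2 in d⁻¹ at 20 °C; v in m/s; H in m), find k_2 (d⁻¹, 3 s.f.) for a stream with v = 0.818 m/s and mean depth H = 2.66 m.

k_2 = 5.32 × 0.818^0.67 / 2.66^1.85 = 5.32 × 0.8741 / 6.110 = 0.7611 d⁻¹.

k_2 ≈ 0.761 d⁻¹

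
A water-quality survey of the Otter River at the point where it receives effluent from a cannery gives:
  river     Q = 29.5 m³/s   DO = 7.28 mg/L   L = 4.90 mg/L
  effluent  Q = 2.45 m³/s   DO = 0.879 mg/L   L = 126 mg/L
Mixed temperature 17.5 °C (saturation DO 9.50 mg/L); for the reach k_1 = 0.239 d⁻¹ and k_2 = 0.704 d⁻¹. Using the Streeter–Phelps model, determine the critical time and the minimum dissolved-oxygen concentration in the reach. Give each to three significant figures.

t_c ≈ 1.32 d; minimum DO ≈ 5.99 mg/L

Mixed DO = (29.5×7.28 + 2.45×0.879)/(29.5+2.45) = 216.9/31.95 = 6.789 mg/L.
Mixed L₀ = (29.5×4.90 + 2.45×126)/(31.95) = 453.3/31.95 = 14.19 mg/L.
Initial deficit D₀ = C_s − DO₀ = 9.50 − 6.789 = 2.711 mg/L.
t_c = (1/0.4650) ln[(0.704/0.239)(1 − 2.711×0.4650/(0.239×14.19))] = 2.151 × ln(1.850) = 1.324 d.
D_c = (0.239/0.704) × 14.19 × e^(−0.239×1.324) = 0.3395 × 14.19 × 0.7288 = 3.510 mg/L.
Minimum DO = 9.50 − 3.510 = 5.990 mg/L.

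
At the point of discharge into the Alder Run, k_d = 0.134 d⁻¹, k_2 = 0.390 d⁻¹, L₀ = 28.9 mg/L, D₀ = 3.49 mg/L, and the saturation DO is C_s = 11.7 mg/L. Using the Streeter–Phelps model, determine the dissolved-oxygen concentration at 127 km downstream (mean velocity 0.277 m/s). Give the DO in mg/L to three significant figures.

DO ≈ 5.74 mg/L

Travel time t = x/v = 127 km / (0.277 m/s) = 127000 m / 0.277 m/s = 458500 s = 5.307 d.
k_d L₀/(k_2−k_d) = 0.134×28.9/(0.390−0.134) = 3.873/0.2560 = 15.13 mg/L.
e^(−k_d t) = e^(−0.134×5.307) = 0.4911; e^(−k_2 t) = e^(−0.390×5.307) = 0.1262.
D = 15.13 × (0.4911 − 0.1262) + 3.49 × 0.1262 = 5.520 + 0.4406 = 5.960 mg/L.
DO = C_s − D = 11.7 − 5.960 = 5.740 mg/L.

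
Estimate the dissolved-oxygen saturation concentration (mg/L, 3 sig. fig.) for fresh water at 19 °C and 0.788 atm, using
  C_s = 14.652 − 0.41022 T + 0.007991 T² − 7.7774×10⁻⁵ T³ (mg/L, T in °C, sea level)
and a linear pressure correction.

C_s ≈ 7.26 mg/L

At sea level: C_s = 14.652 − 0.41022×19 + 0.007991×19² − 7.7774×10⁻⁵×19³ = 9.209 mg/L.
Pressure correction: C_s' = 9.209 × 0.788 = 7.257 mg/L.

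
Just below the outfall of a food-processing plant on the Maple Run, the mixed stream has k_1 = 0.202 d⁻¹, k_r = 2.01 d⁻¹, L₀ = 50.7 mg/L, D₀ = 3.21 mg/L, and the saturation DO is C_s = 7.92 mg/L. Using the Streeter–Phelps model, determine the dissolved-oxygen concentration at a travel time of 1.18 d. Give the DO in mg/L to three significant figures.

DO ≈ 3.69 mg/L

k_1 L₀/(k_r−k_1) = 0.202×50.7/(2.01−0.202) = 10.24/1.808 = 5.664 mg/L.
e^(−k_1 t) = e^(−0.202×1.180) = 0.7879; e^(−k_r t) = e^(−2.01×1.180) = 0.09331.
D = 5.664 × (0.7879 − 0.09331) + 3.21 × 0.09331 = 3.935 + 0.2995 = 4.234 mg/L.
DO = C_s − D = 7.92 − 4.234 = 3.686 mg/L.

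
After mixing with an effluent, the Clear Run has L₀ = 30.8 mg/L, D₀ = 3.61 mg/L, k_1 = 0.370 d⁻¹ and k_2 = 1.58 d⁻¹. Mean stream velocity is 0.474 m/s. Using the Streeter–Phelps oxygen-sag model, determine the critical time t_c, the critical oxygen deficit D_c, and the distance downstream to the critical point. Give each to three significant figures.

t_c = [1/(k_2−k_1)] ln[(k_2/k_1)(1 − D₀(k_2−k_1)/(k_1 L₀))]
= [1/(1.58−0.370)] ln[(1.58/0.370)(1 − 3.61×1.210/(0.370×30.8))]
= (1/1.210) ln[4.270 × 0.6167] = 0.8264 × ln(2.633) = 0.8264 × 0.9683 = 0.8003 d.
D_c = (k_1/k_2) L₀ e^(−k_1 t_c) = (0.370/1.58) × 30.8 × e^(−0.370×0.8003) = 0.2342 × 30.8 × 0.7437 = 5.364 mg/L.
x_c = v t_c = 0.474 m/s × 0.8003 d × 86400 s/d = 32770 m ≈ 32.8 km.

t_c ≈ 0.800 d; D_c ≈ 5.36 mg/L; x_c ≈ 32.8 km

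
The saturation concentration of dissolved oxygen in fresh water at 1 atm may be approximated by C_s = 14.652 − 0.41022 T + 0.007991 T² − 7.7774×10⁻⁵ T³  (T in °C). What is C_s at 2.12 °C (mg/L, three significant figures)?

C_s ≈ 13.8 mg/L

C_s = 14.652 − 0.41022×2.12 + 0.007991×2.12² − 7.7774×10⁻⁵×2.12³ = 13.82 mg/L.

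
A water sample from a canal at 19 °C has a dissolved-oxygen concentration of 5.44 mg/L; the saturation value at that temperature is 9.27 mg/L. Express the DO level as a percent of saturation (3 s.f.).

58.7 % saturation

% saturation = C/C_s × 100 = 5.44/9.27 × 100 = 58.7 %.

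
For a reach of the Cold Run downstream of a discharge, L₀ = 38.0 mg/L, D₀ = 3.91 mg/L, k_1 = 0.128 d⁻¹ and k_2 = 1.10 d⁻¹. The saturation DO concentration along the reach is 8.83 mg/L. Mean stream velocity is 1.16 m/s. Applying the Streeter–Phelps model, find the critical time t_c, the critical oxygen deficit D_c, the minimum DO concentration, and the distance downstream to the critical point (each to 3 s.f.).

t_c = [1/(k_2−k_1)] ln[(k_2/k_1)(1 − D₀(k_2−k_1)/(k_1 L₀))]
= [1/(1.10−0.128)] ln[(1.10/0.128)(1 − 3.91×0.9720/(0.128×38.0))]
= (1/0.9720) ln[8.594 × 0.2186] = 1.029 × ln(1.879) = 1.029 × 0.6307 = 0.6489 d.
D_c = (k_1/k_2) L₀ e^(−k_1 t_c) = (0.128/1.10) × 38.0 × e^(−0.128×0.6489) = 0.1164 × 38.0 × 0.9203 = 4.069 mg/L.
Minimum DO = C_s − D_c = 8.83 − 4.069 = 4.761 mg/L.
x_c = v t_c = 1.16 m/s × 0.6489 d × 86400 s/d = 65030 m ≈ 65.0 km.

t_c ≈ 0.649 d; D_c ≈ 4.07 mg/L; min DO ≈ 4.76 mg/L; x_c ≈ 65.0 km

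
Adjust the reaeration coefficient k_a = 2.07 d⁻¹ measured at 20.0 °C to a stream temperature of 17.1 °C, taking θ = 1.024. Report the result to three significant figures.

k_a ≈ 1.93 d⁻¹

k_a(T₂) = k_a(T₁) · θ^(T₂−T₁) = 2.07 × 1.024^(17.1−20.0)
= 2.07 × 1.024^-2.90 = 2.07 × 0.9335 = 1.932 d⁻¹.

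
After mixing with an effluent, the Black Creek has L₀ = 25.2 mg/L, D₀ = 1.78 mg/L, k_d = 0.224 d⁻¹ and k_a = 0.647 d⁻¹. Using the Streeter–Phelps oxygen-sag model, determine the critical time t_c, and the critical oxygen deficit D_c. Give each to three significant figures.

t_c = [1/(k_a−k_d)] ln[(k_a/k_d)(1 − D₀(k_a−k_d)/(k_d L₀))]
= [1/(0.647−0.224)] ln[(0.647/0.224)(1 − 1.78×0.4230/(0.224×25.2))]
= (1/0.4230) ln[2.888 × 0.8666] = 2.364 × ln(2.503) = 2.364 × 0.9175 = 2.169 d.
D_c = (k_d/k_a) L₀ e^(−k_d t_c) = (0.224/0.647) × 25.2 × e^(−0.224×2.169) = 0.3462 × 25.2 × 0.6152 = 5.367 mg/L.

t_c ≈ 2.17 d; D_c ≈ 5.37 mg/L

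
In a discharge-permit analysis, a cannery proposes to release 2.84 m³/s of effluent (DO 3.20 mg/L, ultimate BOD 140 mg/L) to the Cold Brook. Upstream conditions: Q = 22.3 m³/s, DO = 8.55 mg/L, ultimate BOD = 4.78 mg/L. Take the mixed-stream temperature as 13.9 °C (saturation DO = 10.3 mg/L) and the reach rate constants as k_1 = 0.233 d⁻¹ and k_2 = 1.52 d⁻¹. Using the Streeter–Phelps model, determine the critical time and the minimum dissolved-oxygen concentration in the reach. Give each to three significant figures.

t_c ≈ 0.645 d; minimum DO ≈ 7.65 mg/L

Mixed DO = (22.3×8.55 + 2.84×3.20)/(22.3+2.84) = 199.8/25.14 = 7.946 mg/L.
Mixed L₀ = (22.3×4.78 + 2.84×140)/(25.14) = 504.2/25.14 = 20.06 mg/L.
Initial deficit D₀ = C_s − DO₀ = 10.3 − 7.946 = 2.354 mg/L.
t_c = (1/1.287) ln[(1.52/0.233)(1 − 2.354×1.287/(0.233×20.06))] = 0.7770 × ln(2.293) = 0.6450 d.
D_c = (0.233/1.52) × 20.06 × e^(−0.233×0.6450) = 0.1533 × 20.06 × 0.8605 = 2.645 mg/L.
Minimum DO = 10.3 − 2.645 = 7.655 mg/L.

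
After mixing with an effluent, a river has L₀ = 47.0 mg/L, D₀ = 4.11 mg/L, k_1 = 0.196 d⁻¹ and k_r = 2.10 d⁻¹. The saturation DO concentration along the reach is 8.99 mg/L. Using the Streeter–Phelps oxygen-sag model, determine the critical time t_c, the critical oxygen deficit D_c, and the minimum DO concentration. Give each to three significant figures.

t_c ≈ 0.251 d; D_c ≈ 4.18 mg/L; min DO ≈ 4.81 mg/L

At the critical point dD/dt = 0, so k_1 L₀ e^(−k_1 t) = k_r D. Substituting D(t) from the Streeter–Phelps equation and solving for t gives
t_c = ln[(k_r/k_1)(1 − D₀(k_r−k_1)/(k_1 L₀))] / (k_r−k_1).
Here k_r−k_1 = 1.904 d⁻¹ and 1 − D₀(k_r−k_1)/(k_1 L₀) = 1 − 4.11×1.904/(0.196×47.0) = 0.1505, so
t_c = ln(10.71 × 0.1505) / 1.904 = 0.4779 / 1.904 = 0.2510 d.
L(t_c) = L₀ e^(−k_1 t_c) = 47.0 × 0.9520 = 44.74 mg/L, and at the critical point k_r D_c = k_1 L, so D_c = (0.196/2.10) × 44.74 = 4.176 mg/L.
Minimum DO = C_s − D_c = 8.99 − 4.176 = 4.814 mg/L.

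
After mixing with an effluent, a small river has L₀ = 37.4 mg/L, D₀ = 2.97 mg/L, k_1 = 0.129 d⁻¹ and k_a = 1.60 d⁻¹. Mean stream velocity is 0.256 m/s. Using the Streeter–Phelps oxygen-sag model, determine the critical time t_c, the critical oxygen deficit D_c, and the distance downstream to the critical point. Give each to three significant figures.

t_c ≈ 0.108 d; D_c ≈ 2.97 mg/L; x_c ≈ 2.38 km

At the critical point dD/dt = 0, so k_1 L₀ e^(−k_1 t) = k_a D. Substituting D(t) from the Streeter–Phelps equation and solving for t gives
t_c = ln[(k_a/k_1)(1 − D₀(k_a−k_1)/(k_1 L₀))] / (k_a−k_1).
Here k_a−k_1 = 1.471 d⁻¹ and 1 − D₀(k_a−k_1)/(k_1 L₀) = 1 − 2.97×1.471/(0.129×37.4) = 0.09446, so
t_c = ln(12.40 × 0.09446) / 1.471 = 0.1584 / 1.471 = 0.1077 d.
D_c = (k_1/k_a) L₀ e^(−k_1 t_c) = (0.129/1.60) × 37.4 × e^(−0.129×0.1077) = 0.08063 × 37.4 × 0.9862 = 2.974 mg/L.
x_c = v t_c = 0.256 m/s × 0.1077 d × 86400 s/d = 2381 m ≈ 2.38 km.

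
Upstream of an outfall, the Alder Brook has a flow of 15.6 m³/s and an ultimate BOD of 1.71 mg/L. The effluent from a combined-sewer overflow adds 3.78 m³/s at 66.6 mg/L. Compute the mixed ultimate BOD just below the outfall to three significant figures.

Flow-weighted mixing: C = (Q_r C_r + Q_w C_w)/(Q_r + Q_w)
= (15.6×1.71 + 3.78×66.6)/(15.6 + 3.78) = 278.4/19.38 = 14.37 mg/L.

14.4 mg/L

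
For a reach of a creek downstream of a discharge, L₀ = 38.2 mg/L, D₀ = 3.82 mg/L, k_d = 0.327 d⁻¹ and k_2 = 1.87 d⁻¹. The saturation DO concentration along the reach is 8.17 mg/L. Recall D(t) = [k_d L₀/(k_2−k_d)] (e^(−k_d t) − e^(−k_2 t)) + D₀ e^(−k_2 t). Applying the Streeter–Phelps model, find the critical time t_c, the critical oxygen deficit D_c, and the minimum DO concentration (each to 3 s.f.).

With k_2/k_d = 5.719 and 1 − D₀(k_2−k_d)/(k_d L₀) = 0.5281,
t_c = ln(5.719 × 0.5281) / (1.87 − 0.327) = ln(3.020) / 1.543 = 1.105/1.543 = 0.7164 d.
L(t_c) = L₀ e^(−k_d t_c) = 38.2 × 0.7912 = 30.22 mg/L, and at the critical point k_2 D_c = k_d L, so D_c = (0.327/1.87) × 30.22 = 5.285 mg/L.
Minimum DO = C_s − D_c = 8.17 − 5.285 = 2.885 mg/L.

t_c ≈ 0.716 d; D_c ≈ 5.28 mg/L; min DO ≈ 2.89 mg/L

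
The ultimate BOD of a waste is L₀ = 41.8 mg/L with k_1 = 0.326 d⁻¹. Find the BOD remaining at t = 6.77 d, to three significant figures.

L_t = L₀ e^(−k_1 t) = 41.8 × e^(−0.326×6.77) = 41.8 × 0.1100 = 4.599 mg/L.

L ≈ 4.60 mg/L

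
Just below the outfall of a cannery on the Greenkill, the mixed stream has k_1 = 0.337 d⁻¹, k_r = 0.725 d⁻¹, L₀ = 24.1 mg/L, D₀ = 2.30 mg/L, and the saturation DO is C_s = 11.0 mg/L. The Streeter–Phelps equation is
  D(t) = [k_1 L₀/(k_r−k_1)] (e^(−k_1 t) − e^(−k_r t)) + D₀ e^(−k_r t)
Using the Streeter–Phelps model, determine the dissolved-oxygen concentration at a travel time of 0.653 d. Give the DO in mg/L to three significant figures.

k_1 L₀/(k_r−k_1) = 0.337×24.1/(0.725−0.337) = 8.122/0.3880 = 20.93 mg/L.
e^(−k_1 t) = e^(−0.337×0.6530) = 0.8025; e^(−k_r t) = e^(−0.725×0.6530) = 0.6229.
D = 20.93 × (0.8025 − 0.6229) + 2.30 × 0.6229 = 3.760 + 1.433 = 5.192 mg/L.
DO = C_s − D = 11.0 − 5.192 = 5.808 mg/L.

DO ≈ 5.81 mg/L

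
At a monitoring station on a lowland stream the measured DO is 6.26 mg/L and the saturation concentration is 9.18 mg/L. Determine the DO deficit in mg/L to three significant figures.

D = C_s − C = 9.18 − 6.26 = 2.92 mg/L.

D ≈ 2.92 mg/L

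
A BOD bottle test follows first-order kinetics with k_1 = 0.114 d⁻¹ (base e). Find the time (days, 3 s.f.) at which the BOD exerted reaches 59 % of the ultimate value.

y/L₀ = 1 − e^(−k_1 t) = 0.59 ⇒ e^(−k_1 t) = 0.410
t = −ln(0.410) / 0.114 = 0.8916 / 0.114 = 7.821 d.

t ≈ 7.82 d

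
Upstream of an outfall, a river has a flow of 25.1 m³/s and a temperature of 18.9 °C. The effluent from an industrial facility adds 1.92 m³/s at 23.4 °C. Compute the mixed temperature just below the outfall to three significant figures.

Flow-weighted mixing: C = (Q_r C_r + Q_w C_w)/(Q_r + Q_w)
= (25.1×18.9 + 1.92×23.4)/(25.1 + 1.92) = 519.3/27.02 = 19.22 °C.

19.2 °C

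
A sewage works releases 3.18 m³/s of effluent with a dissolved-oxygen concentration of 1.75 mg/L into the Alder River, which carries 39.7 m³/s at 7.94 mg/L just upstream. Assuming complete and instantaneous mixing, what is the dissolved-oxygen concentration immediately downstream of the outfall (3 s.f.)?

Flow-weighted mixing: C = (Q_r C_r + Q_w C_w)/(Q_r + Q_w)
= (39.7×7.94 + 3.18×1.75)/(39.7 + 3.18) = 320.8/42.88 = 7.481 mg/L.

7.48 mg/L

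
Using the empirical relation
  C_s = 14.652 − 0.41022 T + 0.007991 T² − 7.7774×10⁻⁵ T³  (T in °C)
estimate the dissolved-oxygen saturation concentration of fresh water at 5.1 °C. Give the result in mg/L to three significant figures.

C_s = 14.652 − 0.41022×5.1 + 0.007991×5.1² − 7.7774×10⁻⁵×5.1³ = 12.76 mg/L.

C_s ≈ 12.8 mg/L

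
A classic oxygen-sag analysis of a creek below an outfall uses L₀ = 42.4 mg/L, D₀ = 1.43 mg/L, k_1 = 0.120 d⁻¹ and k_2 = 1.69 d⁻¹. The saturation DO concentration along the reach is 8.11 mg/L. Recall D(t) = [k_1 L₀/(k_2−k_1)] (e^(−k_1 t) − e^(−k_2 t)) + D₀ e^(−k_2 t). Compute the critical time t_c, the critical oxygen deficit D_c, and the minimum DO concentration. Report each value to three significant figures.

At the critical point dD/dt = 0, so k_1 L₀ e^(−k_1 t) = k_2 D. Substituting D(t) from the Streeter–Phelps equation and solving for t gives
t_c = ln[(k_2/k_1)(1 − D₀(k_2−k_1)/(k_1 L₀))] / (k_2−k_1).
Here k_2−k_1 = 1.570 d⁻¹ and 1 − D₀(k_2−k_1)/(k_1 L₀) = 1 − 1.43×1.570/(0.120×42.4) = 0.5587, so
t_c = ln(14.08 × 0.5587) / 1.570 = 2.063 / 1.570 = 1.314 d.
D_c = (k_1/k_2) L₀ e^(−k_1 t_c) = (0.120/1.69) × 42.4 × e^(−0.120×1.314) = 0.07101 × 42.4 × 0.8541 = 2.571 mg/L.
Minimum DO = C_s − D_c = 8.11 − 2.571 = 5.539 mg/L.

t_c ≈ 1.31 d; D_c ≈ 2.57 mg/L; min DO ≈ 5.54 mg/L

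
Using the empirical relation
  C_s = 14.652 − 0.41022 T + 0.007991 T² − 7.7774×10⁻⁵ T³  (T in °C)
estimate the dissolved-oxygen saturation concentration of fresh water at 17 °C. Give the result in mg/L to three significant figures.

C_s ≈ 9.61 mg/L

C_s = 14.652 − 0.41022×17 + 0.007991×17² − 7.7774×10⁻⁵×17³ = 9.606 mg/L.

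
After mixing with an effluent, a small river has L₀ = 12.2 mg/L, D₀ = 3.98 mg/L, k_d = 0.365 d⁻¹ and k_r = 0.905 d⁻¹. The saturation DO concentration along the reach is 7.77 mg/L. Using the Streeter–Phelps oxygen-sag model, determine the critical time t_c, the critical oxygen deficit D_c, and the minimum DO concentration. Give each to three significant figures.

At the critical point dD/dt = 0, so k_d L₀ e^(−k_d t) = k_r D. Substituting D(t) from the Streeter–Phelps equation and solving for t gives
t_c = ln[(k_r/k_d)(1 − D₀(k_r−k_d)/(k_d L₀))] / (k_r−k_d).
Here k_r−k_d = 0.5400 d⁻¹ and 1 − D₀(k_r−k_d)/(k_d L₀) = 1 − 3.98×0.5400/(0.365×12.2) = 0.5174, so
t_c = ln(2.479 × 0.5174) / 0.5400 = 0.2490 / 0.5400 = 0.4611 d.
L(t_c) = L₀ e^(−k_d t_c) = 12.2 × 0.8451 = 10.31 mg/L, and at the critical point k_r D_c = k_d L, so D_c = (0.365/0.905) × 10.31 = 4.158 mg/L.
Minimum DO = C_s − D_c = 7.77 − 4.158 = 3.612 mg/L.

t_c ≈ 0.461 d; D_c ≈ 4.16 mg/L; min DO ≈ 3.61 mg/L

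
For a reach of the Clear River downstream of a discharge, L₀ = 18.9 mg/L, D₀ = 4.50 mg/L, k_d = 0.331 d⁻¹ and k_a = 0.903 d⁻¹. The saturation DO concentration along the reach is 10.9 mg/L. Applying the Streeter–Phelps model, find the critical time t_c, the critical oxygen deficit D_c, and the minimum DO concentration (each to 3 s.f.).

t_c ≈ 0.828 d; D_c ≈ 5.27 mg/L; min DO ≈ 5.63 mg/L

At the critical point dD/dt = 0, so k_d L₀ e^(−k_d t) = k_a D. Substituting D(t) from the Streeter–Phelps equation and solving for t gives
t_c = ln[(k_a/k_d)(1 − D₀(k_a−k_d)/(k_d L₀))] / (k_a−k_d).
Here k_a−k_d = 0.5720 d⁻¹ and 1 − D₀(k_a−k_d)/(k_d L₀) = 1 − 4.50×0.5720/(0.331×18.9) = 0.5885, so
t_c = ln(2.728 × 0.5885) / 0.5720 = 0.4735 / 0.5720 = 0.8278 d.
D_c = (k_d/k_a) L₀ e^(−k_d t_c) = (0.331/0.903) × 18.9 × e^(−0.331×0.8278) = 0.3666 × 18.9 × 0.7603 = 5.267 mg/L.
Minimum DO = C_s − D_c = 10.9 − 5.267 = 5.633 mg/L.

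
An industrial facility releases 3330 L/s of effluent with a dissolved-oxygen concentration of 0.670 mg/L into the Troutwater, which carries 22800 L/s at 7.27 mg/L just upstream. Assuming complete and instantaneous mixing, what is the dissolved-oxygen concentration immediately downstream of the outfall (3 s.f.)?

Flow-weighted mixing: C = (Q_r C_r + Q_w C_w)/(Q_r + Q_w)
= (22800×7.27 + 3330×0.670)/(22800 + 3330) = 168000/26130 = 6.429 mg/L.

6.43 mg/L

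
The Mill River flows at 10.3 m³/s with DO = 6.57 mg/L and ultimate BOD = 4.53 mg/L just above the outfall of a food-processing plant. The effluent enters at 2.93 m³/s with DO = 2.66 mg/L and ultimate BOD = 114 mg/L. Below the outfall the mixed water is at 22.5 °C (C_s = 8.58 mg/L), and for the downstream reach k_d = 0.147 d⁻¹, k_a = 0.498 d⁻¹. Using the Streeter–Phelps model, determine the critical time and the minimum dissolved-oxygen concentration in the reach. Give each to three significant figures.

t_c ≈ 2.70 d; minimum DO ≈ 2.87 mg/L

Mixed DO = (10.3×6.57 + 2.93×2.66)/(10.3+2.93) = 75.46/13.23 = 5.704 mg/L.
Mixed L₀ = (10.3×4.53 + 2.93×114)/(13.23) = 380.7/13.23 = 28.77 mg/L.
Initial deficit D₀ = C_s − DO₀ = 8.58 − 5.704 = 2.876 mg/L.
t_c = (1/0.3510) ln[(0.498/0.147)(1 − 2.876×0.3510/(0.147×28.77))] = 2.849 × ln(2.579) = 2.699 d.
D_c = (0.147/0.498) × 28.77 × e^(−0.147×2.699) = 0.2952 × 28.77 × 0.6725 = 5.712 mg/L.
Minimum DO = 8.58 − 5.712 = 2.868 mg/L.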